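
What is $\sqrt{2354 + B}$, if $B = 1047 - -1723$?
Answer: $2 \sqrt{1281} \approx 71.582$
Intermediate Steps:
$B = 2770$ ($B = 1047 + 1723 = 2770$)
$\sqrt{2354 + B} = \sqrt{2354 + 2770} = \sqrt{5124} = 2 \sqrt{1281}$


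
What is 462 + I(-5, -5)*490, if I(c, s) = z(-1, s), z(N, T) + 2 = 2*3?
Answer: 2422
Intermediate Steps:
z(N, T) = 4 (z(N, T) = -2 + 2*3 = -2 + 6 = 4)
I(c, s) = 4
462 + I(-5, -5)*490 = 462 + 4*490 = 462 + 1960 = 2422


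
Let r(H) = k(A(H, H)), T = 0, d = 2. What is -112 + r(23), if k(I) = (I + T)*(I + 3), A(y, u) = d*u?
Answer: 2142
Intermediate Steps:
A(y, u) = 2*u
k(I) = I*(3 + I) (k(I) = (I + 0)*(I + 3) = I*(3 + I))
r(H) = 2*H*(3 + 2*H) (r(H) = (2*H)*(3 + 2*H) = 2*H*(3 + 2*H))
-112 + r(23) = -112 + 2*23*(3 + 2*23) = -112 + 2*23*(3 + 46) = -112 + 2*23*49 = -112 + 2254 = 2142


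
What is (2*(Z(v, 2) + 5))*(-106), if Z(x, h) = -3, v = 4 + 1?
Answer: -424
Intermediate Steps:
v = 5
(2*(Z(v, 2) + 5))*(-106) = (2*(-3 + 5))*(-106) = (2*2)*(-106) = 4*(-106) = -424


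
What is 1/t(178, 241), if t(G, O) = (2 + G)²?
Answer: 1/32400 ≈ 3.0864e-5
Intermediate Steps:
1/t(178, 241) = 1/((2 + 178)²) = 1/(180²) = 1/32400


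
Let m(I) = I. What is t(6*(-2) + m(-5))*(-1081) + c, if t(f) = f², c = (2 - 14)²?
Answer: -312265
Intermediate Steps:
c = 144 (c = (-12)² = 144)
t(6*(-2) + m(-5))*(-1081) + c = (6*(-2) - 5)²*(-1081) + 144 = (-12 - 5)²*(-1081) + 144 = (-17)²*(-1081) + 144 = 289*(-1081) + 144 = -312409 + 144 = -312265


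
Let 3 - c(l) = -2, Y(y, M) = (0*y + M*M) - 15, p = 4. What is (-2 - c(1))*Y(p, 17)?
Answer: -1918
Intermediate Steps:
Y(y, M) = -15 + M² (Y(y, M) = (0 + M²) - 15 = M² - 15 = -15 + M²)
c(l) = 5 (c(l) = 3 - 1*(-2) = 3 + 2 = 5)
(-2 - c(1))*Y(p, 17) = (-2 - 1*5)*(-15 + 17²) = (-2 - 5)*(-15 + 289) = -7*274 = -1918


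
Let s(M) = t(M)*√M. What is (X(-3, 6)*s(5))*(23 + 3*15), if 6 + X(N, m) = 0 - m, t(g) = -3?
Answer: 2448*√5 ≈ 5473.9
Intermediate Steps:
X(N, m) = -6 - m (X(N, m) = -6 + (0 - m) = -6 - m)
s(M) = -3*√M
(X(-3, 6)*s(5))*(23 + 3*15) = ((-6 - 1*6)*(-3*√5))*(23 + 3*15) = ((-6 - 6)*(-3*√5))*(23 + 45) = -(-36)*√5*68 = (36*√5)*68 = 2448*√5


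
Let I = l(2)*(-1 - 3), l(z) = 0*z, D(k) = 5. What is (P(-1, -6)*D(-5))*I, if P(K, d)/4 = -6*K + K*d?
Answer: 0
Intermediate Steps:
l(z) = 0
P(K, d) = -24*K + 4*K*d (P(K, d) = 4*(-6*K + K*d) = -24*K + 4*K*d)
I = 0 (I = 0*(-1 - 3) = 0*(-4) = 0)
(P(-1, -6)*D(-5))*I = ((4*(-1)*(-6 - 6))*5)*0 = ((4*(-1)*(-12))*5)*0 = (48*5)*0 = 240*0 = 0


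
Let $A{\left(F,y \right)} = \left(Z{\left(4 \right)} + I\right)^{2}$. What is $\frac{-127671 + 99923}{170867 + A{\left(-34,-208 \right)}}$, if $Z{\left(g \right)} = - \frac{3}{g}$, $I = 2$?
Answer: $- \frac{443968}{2733897} \approx -0.16239$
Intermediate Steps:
$A{\left(F,y \right)} = \frac{25}{16}$ ($A{\left(F,y \right)} = \left(- \frac{3}{4} + 2\right)^{2} = \left(\frac{5}{4}\right)^{2} = \frac{25}{16}$)
$\frac{-127671 + 99923}{170867 + A{\left(-34,-208 \right)}} = \frac{-127671 + 99923}{170867 + \frac{25}{16}} = - \frac{27748}{\frac{2733897}{16}} = \left(-27748\right) \frac{16}{2733897} = - \frac{443968}{2733897}$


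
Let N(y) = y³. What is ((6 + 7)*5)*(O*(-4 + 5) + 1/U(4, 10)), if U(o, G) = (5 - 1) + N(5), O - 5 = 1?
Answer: 50375/129 ≈ 390.50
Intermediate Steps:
O = 6 (O = 5 + 1 = 6)
U(o, G) = 129 (U(o, G) = (5 - 1) + 5³ = 4 + 125 = 129)
((6 + 7)*5)*(O*(-4 + 5) + 1/U(4, 10)) = ((6 + 7)*5)*(6*(-4 + 5) + 1/129) = (13*5)*(6*1 + 1/129) = 65*(6 + 1/129) = 65*(775/129) = 50375/129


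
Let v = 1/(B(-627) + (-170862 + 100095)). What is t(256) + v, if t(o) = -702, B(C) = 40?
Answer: -49650355/70727 ≈ -702.00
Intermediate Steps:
v = -1/70727 (v = 1/(40 + (-170862 + 100095)) = 1/(40 - 70767) = 1/(-70727) = -1/70727 ≈ -1.4139e-5)
t(256) + v = -702 - 1/70727 = -49650355/70727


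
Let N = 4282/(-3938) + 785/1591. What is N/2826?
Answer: -310111/1475491809 ≈ -0.00021017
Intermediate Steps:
N = -1860666/3132679 (N = 4282*(-1/3938) + 785*(1/1591) = -2141/1969 + 785/1591 = -1860666/3132679 ≈ -0.59395)
N/2826 = -1860666/3132679/2826 = -1860666/3132679*1/2826 = -310111/1475491809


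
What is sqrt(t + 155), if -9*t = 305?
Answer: sqrt(1090)/3 ≈ 11.005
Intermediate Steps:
t = -305/9 (t = -1/9*305 = -305/9 ≈ -33.889)
sqrt(t + 155) = sqrt(-305/9 + 155) = sqrt(1090/9) = sqrt(1090)/3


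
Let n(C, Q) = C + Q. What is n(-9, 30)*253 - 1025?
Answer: 4288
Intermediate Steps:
n(-9, 30)*253 - 1025 = (-9 + 30)*253 - 1025 = 21*253 - 1025 = 5313 - 1025 = 4288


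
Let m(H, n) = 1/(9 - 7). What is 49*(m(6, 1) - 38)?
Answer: -3675/2 ≈ -1837.5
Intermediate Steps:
m(H, n) = ½ (m(H, n) = 1/2 = ½)
49*(m(6, 1) - 38) = 49*(½ - 38) = 49*(-75/2) = -3675/2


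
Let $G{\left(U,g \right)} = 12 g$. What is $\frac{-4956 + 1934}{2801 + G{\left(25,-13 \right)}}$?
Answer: $- \frac{3022}{2645} \approx -1.1425$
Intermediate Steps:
$\frac{-4956 + 1934}{2801 + G{\left(25,-13 \right)}} = \frac{-4956 + 1934}{2801 + 12 \left(-13\right)} = - \frac{3022}{2801 - 156} = - \frac{3022}{2645}$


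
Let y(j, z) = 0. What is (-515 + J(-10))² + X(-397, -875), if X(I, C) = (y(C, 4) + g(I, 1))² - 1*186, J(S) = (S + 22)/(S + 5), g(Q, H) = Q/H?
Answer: 10628144/25 ≈ 4.2513e+5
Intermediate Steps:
J(S) = (22 + S)/(5 + S)
X(I, C) = -186 + I² (X(I, C) = (0 + I/1)² - 1*186 = (0 + I*1)² - 186 = (0 + I)² - 186 = I² - 186 = -186 + I²)
(-515 + J(-10))² + X(-397, -875) = (-515 + (22 - 10)/(5 - 10))² + (-186 + (-397)²) = (-515 + 12/(-5))² + (-186 + 157609) = (-515 - ⅕*12)² + 157423 = (-515 - 12/5)² + 157423 = (-2587/5)² + 157423 = 6692569/25 + 157423 = 10628144/25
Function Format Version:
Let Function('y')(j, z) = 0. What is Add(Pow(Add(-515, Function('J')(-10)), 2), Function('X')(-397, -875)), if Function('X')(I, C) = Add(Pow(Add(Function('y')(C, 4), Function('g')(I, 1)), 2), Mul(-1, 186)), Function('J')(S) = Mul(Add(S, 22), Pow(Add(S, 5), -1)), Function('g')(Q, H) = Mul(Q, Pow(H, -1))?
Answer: Rational(10628144, 25) ≈ 4.2513e+5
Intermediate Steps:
Function('J')(S) = Mul(Pow(Add(5, S), -1), Add(22, S)) (Function('J')(S) = Mul(Add(22, S), Pow(Add(5, S), -1)) = Mul(Pow(Add(5, S), -1), Add(22, S)))
Function('X')(I, C) = Add(-186, Pow(I, 2)) (Function('X')(I, C) = Add(Pow(Add(0, Mul(I, Pow(1, -1))), 2), Mul(-1, 186)) = Add(Pow(Add(0, Mul(I, 1)), 2), -186) = Add(Pow(Add(0, I), 2), -186) = Add(Pow(I, 2), -186) = Add(-186, Pow(I, 2)))
Add(Pow(Add(-515, Function('J')(-10)), 2), Function('X')(-397, -875)) = Add(Pow(Add(-515, Mul(Pow(Add(5, -10), -1), Add(22, -10))), 2), Add(-186, Pow(-397, 2))) = Add(Pow(Add(-515, Mul(Pow(-5, -1), 12)), 2), Add(-186, 157609)) = Add(Pow(Add(-515, Mul(Rational(-1, 5), 12)), 2), 157423) = Add(Pow(Add(-515, Rational(-12, 5)), 2), 157423) = Add(Pow(Rational(-2587, 5), 2), 157423) = Add(Rational(6692569, 25), 157423) = Rational(10628144, 25)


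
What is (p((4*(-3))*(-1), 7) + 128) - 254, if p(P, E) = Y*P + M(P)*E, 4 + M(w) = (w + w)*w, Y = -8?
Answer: 1766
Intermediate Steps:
M(w) = -4 + 2*w² (M(w) = -4 + (w + w)*w = -4 + (2*w)*w = -4 + 2*w²)
p(P, E) = -8*P + E*(-4 + 2*P²) (p(P, E) = -8*P + (-4 + 2*P²)*E = -8*P + E*(-4 + 2*P²))
(p((4*(-3))*(-1), 7) + 128) - 254 = ((-8*4*(-3)*(-1) + 2*7*(-2 + ((4*(-3))*(-1))²)) + 128) - 254 = ((-(-96)*(-1) + 2*7*(-2 + (-12*(-1))²)) + 128) - 254 = ((-8*12 + 2*7*(-2 + 12²)) + 128) - 254 = ((-96 + 2*7*(-2 + 144)) + 128) - 254 = ((-96 + 2*7*142) + 128) - 254 = ((-96 + 1988) + 128) - 254 = (1892 + 128) - 254 = 2020 - 254 = 1766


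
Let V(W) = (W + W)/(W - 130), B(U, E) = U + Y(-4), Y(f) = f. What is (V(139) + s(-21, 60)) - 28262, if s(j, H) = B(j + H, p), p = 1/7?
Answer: -253765/9 ≈ -28196.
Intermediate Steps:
p = ⅐ ≈ 0.14286
B(U, E) = -4 + U (B(U, E) = U - 4 = -4 + U)
s(j, H) = -4 + H + j (s(j, H) = -4 + (j + H) = -4 + (H + j) = -4 + H + j)
V(W) = 2*W/(-130 + W) (V(W) = (2*W)/(-130 + W) = 2*W/(-130 + W))
(V(139) + s(-21, 60)) - 28262 = (2*139/(-130 + 139) + (-4 + 60 - 21)) - 28262 = (2*139/9 + 35) - 28262 = (2*139*(⅑) + 35) - 28262 = (278/9 + 35) - 28262 = 593/9 - 28262 = -253765/9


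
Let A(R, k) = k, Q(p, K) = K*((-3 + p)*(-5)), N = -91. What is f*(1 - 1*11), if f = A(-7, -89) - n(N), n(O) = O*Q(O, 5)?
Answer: -2137610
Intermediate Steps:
Q(p, K) = K*(15 - 5*p)
n(O) = O*(75 - 25*O) (n(O) = O*(5*5*(3 - O)) = O*(75 - 25*O))
f = 213761 (f = -89 - 25*(-91)*(3 - 1*(-91)) = -89 - 25*(-91)*(3 + 91) = -89 - 25*(-91)*94 = -89 - 1*(-213850) = -89 + 213850 = 213761)
f*(1 - 1*11) = 213761*(1 - 1*11) = 213761*(1 - 11) = 213761*(-10) = -2137610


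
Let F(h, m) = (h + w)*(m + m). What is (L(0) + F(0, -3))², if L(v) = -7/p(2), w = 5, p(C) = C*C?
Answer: 16129/16 ≈ 1008.1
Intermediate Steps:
p(C) = C²
F(h, m) = 2*m*(5 + h) (F(h, m) = (h + 5)*(m + m) = (5 + h)*(2*m) = 2*m*(5 + h))
L(v) = -7/4 (L(v) = -7/(2²) = -7/4)
(L(0) + F(0, -3))² = (-7/4 + 2*(-3)*(5 + 0))² = (-7/4 + 2*(-3)*5)² = (-7/4 - 30)² = (-127/4)² = 16129/16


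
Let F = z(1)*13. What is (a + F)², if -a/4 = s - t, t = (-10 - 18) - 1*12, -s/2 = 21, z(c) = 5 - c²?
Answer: 3600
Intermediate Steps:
s = -42 (s = -2*21 = -42)
t = -40 (t = -28 - 12 = -40)
a = 8 (a = -4*(-42 - 1*(-40)) = -4*(-42 + 40) = -4*(-2) = 8)
F = 52 (F = (5 - 1*1²)*13 = (5 - 1*1)*13 = (5 - 1)*13 = 4*13 = 52)
(a + F)² = (8 + 52)² = 60² = 3600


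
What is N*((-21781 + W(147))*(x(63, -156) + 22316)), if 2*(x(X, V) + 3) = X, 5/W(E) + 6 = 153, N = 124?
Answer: -8871290433836/147 ≈ -6.0349e+10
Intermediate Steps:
W(E) = 5/147 (W(E) = 5/(-6 + 153) = 5/147)
x(X, V) = -3 + X/2
N*((-21781 + W(147))*(x(63, -156) + 22316)) = 124*((-21781 + 5/147)*((-3 + (1/2)*63) + 22316)) = 124*(-3201802*((-3 + 63/2) + 22316)/147) = 124*(-3201802*(57/2 + 22316)/147) = 124*(-3201802/147*44689/2) = 124*(-71542664789/147) = -8871290433836/147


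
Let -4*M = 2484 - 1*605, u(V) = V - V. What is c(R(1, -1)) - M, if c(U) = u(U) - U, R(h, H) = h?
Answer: 1875/4 ≈ 468.75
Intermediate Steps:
u(V) = 0
c(U) = -U (c(U) = 0 - U = -U)
M = -1879/4 (M = -(2484 - 1*605)/4 = -(2484 - 605)/4 = -¼*1879 = -1879/4 ≈ -469.75)
c(R(1, -1)) - M = -1*1 - 1*(-1879/4) = -1 + 1879/4 = 1875/4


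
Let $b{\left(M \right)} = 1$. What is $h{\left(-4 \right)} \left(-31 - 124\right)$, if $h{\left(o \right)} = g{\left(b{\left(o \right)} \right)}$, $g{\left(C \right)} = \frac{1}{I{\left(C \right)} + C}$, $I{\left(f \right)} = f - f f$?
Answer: $-155$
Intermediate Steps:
$I{\left(f \right)} = f - f^{2}$
$g{\left(C \right)} = \frac{1}{C + C \left(1 - C\right)}$ ($g{\left(C \right)} = \frac{1}{C \left(1 - C\right) + C} = \frac{1}{C + C \left(1 - C\right)}$)
$h{\left(o \right)} = 1$ ($h{\left(o \right)} = - \frac{1}{1 \left(-2 + 1\right)} = \left(-1\right) 1 \frac{1}{-1} = \left(-1\right) 1 \left(-1\right) = 1$)
$h{\left(-4 \right)} \left(-31 - 124\right) = 1 \left(-31 - 124\right) = 1 \left(-155\right) = -155$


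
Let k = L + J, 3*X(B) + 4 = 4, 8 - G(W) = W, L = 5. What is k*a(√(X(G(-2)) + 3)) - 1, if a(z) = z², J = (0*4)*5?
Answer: 14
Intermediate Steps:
G(W) = 8 - W
X(B) = 0 (X(B) = -4/3 + (⅓)*4 = -4/3 + 4/3 = 0)
J = 0 (J = 0*5 = 0)
k = 5 (k = 5 + 0 = 5)
k*a(√(X(G(-2)) + 3)) - 1 = 5*(√(0 + 3))² - 1 = 5*(√3)² - 1 = 5*3 - 1 = 15 - 1 = 14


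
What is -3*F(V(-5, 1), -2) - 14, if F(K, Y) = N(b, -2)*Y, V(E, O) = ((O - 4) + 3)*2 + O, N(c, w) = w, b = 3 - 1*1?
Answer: -26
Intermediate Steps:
b = 2 (b = 3 - 1 = 2)
V(E, O) = -2 + 3*O (V(E, O) = ((-4 + O) + 3)*2 + O = (-1 + O)*2 + O = (-2 + 2*O) + O = -2 + 3*O)
F(K, Y) = -2*Y
-3*F(V(-5, 1), -2) - 14 = -(-6)*(-2) - 14 = -3*4 - 14 = -12 - 14 = -26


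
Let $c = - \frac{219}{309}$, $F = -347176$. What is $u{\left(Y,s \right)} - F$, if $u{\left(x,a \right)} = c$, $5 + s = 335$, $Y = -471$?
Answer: $\frac{35759055}{103} \approx 3.4718 \cdot 10^{5}$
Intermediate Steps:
$s = 330$ ($s = -5 + 335 = 330$)
$c = - \frac{73}{103}$ ($c = \left(-219\right) \frac{1}{309} = - \frac{73}{103} \approx -0.70874$)
$u{\left(x,a \right)} = - \frac{73}{103}$
$u{\left(Y,s \right)} - F = - \frac{73}{103} - -347176 = - \frac{73}{103} + 347176 = \frac{35759055}{103}$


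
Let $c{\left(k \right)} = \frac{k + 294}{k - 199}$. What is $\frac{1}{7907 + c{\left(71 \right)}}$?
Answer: $\frac{128}{1011731} \approx 0.00012652$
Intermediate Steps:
$c{\left(k \right)} = \frac{294 + k}{-199 + k}$
$\frac{1}{7907 + c{\left(71 \right)}} = \frac{1}{7907 + \frac{294 + 71}{-199 + 71}} = \frac{1}{7907 + \frac{1}{-128} \cdot 365} = \frac{1}{7907 - \frac{365}{128}} = \frac{1}{\frac{1011731}{128}} = \frac{128}{1011731}$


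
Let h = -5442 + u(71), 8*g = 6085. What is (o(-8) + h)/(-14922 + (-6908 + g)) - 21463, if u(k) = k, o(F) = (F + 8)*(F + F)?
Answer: -3617652997/168555 ≈ -21463.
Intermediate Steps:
g = 6085/8 (g = (⅛)*6085 = 6085/8 ≈ 760.63)
o(F) = 2*F*(8 + F) (o(F) = (8 + F)*(2*F) = 2*F*(8 + F))
h = -5371 (h = -5442 + 71 = -5371)
(o(-8) + h)/(-14922 + (-6908 + g)) - 21463 = (2*(-8)*(8 - 8) - 5371)/(-14922 + (-6908 + 6085/8)) - 21463 = (2*(-8)*0 - 5371)/(-14922 - 49179/8) - 21463 = (0 - 5371)/(-168555/8) - 21463 = -5371*(-8/168555) - 21463 = 42968/168555 - 21463 = -3617652997/168555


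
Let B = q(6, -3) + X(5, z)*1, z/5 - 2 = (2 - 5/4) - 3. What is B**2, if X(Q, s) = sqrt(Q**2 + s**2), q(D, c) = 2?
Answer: 489/16 + 5*sqrt(17) ≈ 51.178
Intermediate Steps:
z = -5/4 (z = 10 + 5*((2 - 5/4) - 3) = 10 + 5*(3/4 - 3) = 10 + 5*(-9/4) = 10 - 45/4 = -5/4 ≈ -1.2500)
B = 2 + 5*sqrt(17)/4 (B = 2 + sqrt(5**2 + (-5/4)**2)*1 = 2 + sqrt(25 + 25/16)*1 = 2 + sqrt(425/16)*1 = 2 + (5*sqrt(17)/4)*1 = 2 + 5*sqrt(17)/4 ≈ 7.1539)
B**2 = (2 + 5*sqrt(17)/4)**2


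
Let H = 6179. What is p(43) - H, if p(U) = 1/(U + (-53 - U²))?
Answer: -11486762/1859 ≈ -6179.0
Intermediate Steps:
p(U) = 1/(-53 + U - U²)
p(43) - H = -1/(53 + 43² - 1*43) - 1*6179 = -1/(53 + 1849 - 43) - 6179 = -1/1859 - 6179 = -11486762/1859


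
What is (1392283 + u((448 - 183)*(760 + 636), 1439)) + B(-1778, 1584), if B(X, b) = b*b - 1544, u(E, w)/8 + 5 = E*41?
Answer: 125240075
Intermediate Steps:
u(E, w) = -40 + 328*E (u(E, w) = -40 + 8*(E*41) = -40 + 8*(41*E) = -40 + 328*E)
B(X, b) = -1544 + b² (B(X, b) = b² - 1544 = -1544 + b²)
(1392283 + u((448 - 183)*(760 + 636), 1439)) + B(-1778, 1584) = (1392283 + (-40 + 328*((448 - 183)*(760 + 636)))) + (-1544 + 1584²) = (1392283 + (-40 + 328*(265*1396))) + (-1544 + 2509056) = (1392283 + (-40 + 328*369940)) + 2507512 = (1392283 + (-40 + 121340320)) + 2507512 = (1392283 + 121340280) + 2507512 = 122732563 + 2507512 = 125240075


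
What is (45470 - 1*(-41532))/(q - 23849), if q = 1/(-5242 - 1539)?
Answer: -294980281/80860035 ≈ -3.6480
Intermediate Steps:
q = -1/6781 (q = 1/(-6781) = -1/6781 ≈ -0.00014747)
(45470 - 1*(-41532))/(q - 23849) = (45470 - 1*(-41532))/(-1/6781 - 23849) = (45470 + 41532)/(-161720070/6781) = 87002*(-6781/161720070) = -294980281/80860035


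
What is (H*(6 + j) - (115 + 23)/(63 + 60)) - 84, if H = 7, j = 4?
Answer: -620/41 ≈ -15.122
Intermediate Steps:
(H*(6 + j) - (115 + 23)/(63 + 60)) - 84 = (7*(6 + 4) - (115 + 23)/(63 + 60)) - 84 = (7*10 - 138/123) - 84 = (70 - 138/123) - 84 = (70 - 1*46/41) - 84 = (70 - 46/41) - 84 = 2824/41 - 84 = -620/41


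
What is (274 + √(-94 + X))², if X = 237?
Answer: (274 + √143)² ≈ 81772.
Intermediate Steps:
(274 + √(-94 + X))² = (274 + √(-94 + 237))² = (274 + √143)²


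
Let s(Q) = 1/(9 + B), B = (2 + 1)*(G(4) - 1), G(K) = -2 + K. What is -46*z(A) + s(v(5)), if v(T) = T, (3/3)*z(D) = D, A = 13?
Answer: -7175/12 ≈ -597.92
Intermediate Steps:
z(D) = D
B = 3 (B = (2 + 1)*((-2 + 4) - 1) = 3*(2 - 1) = 3*1 = 3)
s(Q) = 1/12 (s(Q) = 1/(9 + 3) = 1/12)
-46*z(A) + s(v(5)) = -46*13 + 1/12 = -598 + 1/12 = -7175/12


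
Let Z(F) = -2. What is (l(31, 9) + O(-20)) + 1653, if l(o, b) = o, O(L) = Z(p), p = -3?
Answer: 1682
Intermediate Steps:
O(L) = -2
(l(31, 9) + O(-20)) + 1653 = (31 - 2) + 1653 = 29 + 1653 = 1682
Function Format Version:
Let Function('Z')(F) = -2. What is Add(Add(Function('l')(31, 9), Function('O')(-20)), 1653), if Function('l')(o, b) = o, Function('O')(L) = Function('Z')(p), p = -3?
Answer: 1682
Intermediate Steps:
Function('O')(L) = -2
Add(Add(Function('l')(31, 9), Function('O')(-20)), 1653) = Add(Add(31, -2), 1653) = Add(29, 1653) = 1682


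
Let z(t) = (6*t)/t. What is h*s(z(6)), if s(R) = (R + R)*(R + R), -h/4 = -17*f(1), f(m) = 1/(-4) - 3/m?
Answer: -31824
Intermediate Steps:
f(m) = -¼ - 3/m (f(m) = 1*(-¼) - 3/m = -¼ - 3/m)
h = -221 (h = -(-68)*(¼)*(-12 - 1*1)/1 = -(-68)*(¼)*1*(-12 - 1) = -(-68)*(¼)*1*(-13) = -(-68)*(-13)/4 = -4*221/4 = -221)
z(t) = 6
s(R) = 4*R² (s(R) = (2*R)*(2*R) = 4*R²)
h*s(z(6)) = -884*6² = -884*36 = -221*144 = -31824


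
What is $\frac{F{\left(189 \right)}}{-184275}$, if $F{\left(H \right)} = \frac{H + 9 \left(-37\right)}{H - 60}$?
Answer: $\frac{16}{2641275} \approx 6.0577 \cdot 10^{-6}$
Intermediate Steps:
$F{\left(H \right)} = \frac{-333 + H}{-60 + H}$ ($F{\left(H \right)} = \frac{H - 333}{-60 + H} = \frac{-333 + H}{-60 + H}$)
$\frac{F{\left(189 \right)}}{-184275} = \frac{\frac{1}{-60 + 189} \left(-333 + 189\right)}{-184275} = \frac{1}{129} \left(-144\right) \left(- \frac{1}{184275}\right) = \left(- \frac{48}{43}\right) \left(- \frac{1}{184275}\right) = \frac{16}{2641275}$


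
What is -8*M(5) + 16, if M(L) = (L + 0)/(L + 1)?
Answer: 28/3 ≈ 9.3333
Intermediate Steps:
M(L) = L/(1 + L)
-8*M(5) + 16 = -40/(1 + 5) + 16 = -40/6 + 16 = -8*⅚ + 16 = -20/3 + 16 = 28/3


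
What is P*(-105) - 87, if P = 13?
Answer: -1452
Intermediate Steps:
P*(-105) - 87 = 13*(-105) - 87 = -1365 - 87 = -1452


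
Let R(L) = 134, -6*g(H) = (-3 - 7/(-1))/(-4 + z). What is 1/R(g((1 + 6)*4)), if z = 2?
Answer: 1/134 ≈ 0.0074627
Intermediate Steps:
g(H) = ⅓ (g(H) = -(-3 - 7/(-1))/(6*(-4 + 2)) = -(-3 - 7*(-1))/(6*(-2)) = -(-3 + 7)*(-1)/(6*2) = -2*(-1)/(3*2) = -⅙*(-2) = ⅓)
1/R(g((1 + 6)*4)) = 1/134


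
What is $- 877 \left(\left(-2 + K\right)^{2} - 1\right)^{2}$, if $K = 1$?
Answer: $0$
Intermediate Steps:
$- 877 \left(\left(-2 + K\right)^{2} - 1\right)^{2} = - 877 \left(\left(-2 + 1\right)^{2} - 1\right)^{2} = - 877 \left(\left(-1\right)^{2} - 1\right)^{2} = - 877 \left(1 - 1\right)^{2} = - 877 \cdot 0^{2} = \left(-877\right) 0 = 0$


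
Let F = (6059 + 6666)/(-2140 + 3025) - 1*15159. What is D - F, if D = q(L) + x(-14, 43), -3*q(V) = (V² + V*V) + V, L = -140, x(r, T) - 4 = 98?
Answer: 394112/177 ≈ 2226.6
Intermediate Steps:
x(r, T) = 102 (x(r, T) = 4 + 98 = 102)
q(V) = -2*V²/3 - V/3 (q(V) = -((V² + V*V) + V)/3 = -((V² + V²) + V)/3 = -(2*V² + V)/3 = -(V + 2*V²)/3 = -2*V²/3 - V/3)
F = -2680598/177 (F = 12725/885 - 15159 = 12725*(1/885) - 15159 = 2545/177 - 15159 = -2680598/177 ≈ -15145.)
D = -12918 (D = -⅓*(-140)*(1 + 2*(-140)) + 102 = -⅓*(-140)*(1 - 280) + 102 = -⅓*(-140)*(-279) + 102 = -13020 + 102 = -12918)
D - F = -12918 - 1*(-2680598/177) = -12918 + 2680598/177 = 394112/177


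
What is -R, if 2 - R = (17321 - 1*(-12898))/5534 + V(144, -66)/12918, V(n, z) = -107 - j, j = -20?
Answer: 20575930/5957351 ≈ 3.4539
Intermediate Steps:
V(n, z) = -87 (V(n, z) = -107 - 1*(-20) = -107 + 20 = -87)
R = -20575930/5957351 (R = 2 - ((17321 - 1*(-12898))/5534 - 87/12918) = 2 - ((17321 + 12898)*(1/5534) - 87*1/12918) = 2 - (30219*(1/5534) - 29/4306) = 2 - (30219/5534 - 29/4306) = 2 - 1*32490632/5957351 = 2 - 32490632/5957351 = -20575930/5957351 ≈ -3.4539)
-R = -1*(-20575930/5957351) = 20575930/5957351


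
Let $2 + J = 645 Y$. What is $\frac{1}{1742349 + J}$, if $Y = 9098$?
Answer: $\frac{1}{7610557} \approx 1.314 \cdot 10^{-7}$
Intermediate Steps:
$J = 5868208$ ($J = -2 + 645 \cdot 9098 = -2 + 5868210 = 5868208$)
$\frac{1}{1742349 + J} = \frac{1}{1742349 + 5868208} = \frac{1}{7610557}$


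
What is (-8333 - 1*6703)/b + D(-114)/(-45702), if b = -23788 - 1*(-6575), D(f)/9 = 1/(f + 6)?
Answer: 1178017211/1348574616 ≈ 0.87353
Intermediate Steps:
D(f) = 9/(6 + f) (D(f) = 9/(f + 6) = 9/(6 + f))
b = -17213 (b = -23788 + 6575 = -17213)
(-8333 - 1*6703)/b + D(-114)/(-45702) = (-8333 - 1*6703)/(-17213) + (9/(6 - 114))/(-45702) = (-8333 - 6703)*(-1/17213) + (9/(-108))*(-1/45702) = -15036*(-1/17213) + (9*(-1/108))*(-1/45702) = 2148/2459 - 1/12*(-1/45702) = 2148/2459 + 1/548424 = 1178017211/1348574616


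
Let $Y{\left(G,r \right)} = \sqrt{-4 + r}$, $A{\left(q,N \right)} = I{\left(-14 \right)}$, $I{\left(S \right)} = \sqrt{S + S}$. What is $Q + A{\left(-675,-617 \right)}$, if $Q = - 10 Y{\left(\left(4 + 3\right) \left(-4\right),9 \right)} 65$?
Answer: $- 650 \sqrt{5} + 2 i \sqrt{7} \approx -1453.4 + 5.2915 i$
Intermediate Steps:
$I{\left(S \right)} = \sqrt{2} \sqrt{S}$ ($I{\left(S \right)} = \sqrt{2 S} = \sqrt{2} \sqrt{S}$)
$A{\left(q,N \right)} = 2 i \sqrt{7}$ ($A{\left(q,N \right)} = \sqrt{2} \sqrt{-14} = \sqrt{2} i \sqrt{14} = 2 i \sqrt{7}$)
$Q = - 650 \sqrt{5}$ ($Q = - 10 \sqrt{-4 + 9} \cdot 65 = - 10 \sqrt{5} \cdot 65 = - 650 \sqrt{5} \approx -1453.4$)
$Q + A{\left(-675,-617 \right)} = - 650 \sqrt{5} + 2 i \sqrt{7}$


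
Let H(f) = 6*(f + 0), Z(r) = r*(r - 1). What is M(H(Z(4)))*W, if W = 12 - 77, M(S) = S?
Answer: -4680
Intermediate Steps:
Z(r) = r*(-1 + r)
H(f) = 6*f
W = -65
M(H(Z(4)))*W = (6*(4*(-1 + 4)))*(-65) = (6*(4*3))*(-65) = (6*12)*(-65) = 72*(-65) = -4680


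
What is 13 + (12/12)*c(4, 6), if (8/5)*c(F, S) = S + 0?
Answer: 67/4 ≈ 16.750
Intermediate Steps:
c(F, S) = 5*S/8 (c(F, S) = 5*(S + 0)/8 = 5*S/8)
13 + (12/12)*c(4, 6) = 13 + (12/12)*((5/8)*6) = 13 + (12*(1/12))*(15/4) = 13 + 1*(15/4) = 13 + 15/4 = 67/4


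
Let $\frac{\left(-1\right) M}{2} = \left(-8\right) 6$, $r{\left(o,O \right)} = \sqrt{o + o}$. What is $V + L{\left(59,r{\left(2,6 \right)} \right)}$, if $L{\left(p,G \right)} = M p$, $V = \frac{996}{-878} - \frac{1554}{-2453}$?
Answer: $\frac{6098835300}{1076867} \approx 5663.5$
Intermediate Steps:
$V = - \frac{539388}{1076867}$ ($V = 996 \left(- \frac{1}{878}\right) - - \frac{1554}{2453} = - \frac{498}{439} + \frac{1554}{2453} = - \frac{539388}{1076867} \approx -0.50089$)
$r{\left(o,O \right)} = \sqrt{2} \sqrt{o}$ ($r{\left(o,O \right)} = \sqrt{2 o} = \sqrt{2} \sqrt{o}$)
$M = 96$ ($M = - 2 \left(\left(-8\right) 6\right) = \left(-2\right) \left(-48\right) = 96$)
$L{\left(p,G \right)} = 96 p$
$V + L{\left(59,r{\left(2,6 \right)} \right)} = - \frac{539388}{1076867} + 96 \cdot 59 = - \frac{539388}{1076867} + 5664 = \frac{6098835300}{1076867}$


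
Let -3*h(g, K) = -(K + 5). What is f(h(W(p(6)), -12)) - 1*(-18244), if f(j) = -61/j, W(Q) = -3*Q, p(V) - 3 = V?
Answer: 127891/7 ≈ 18270.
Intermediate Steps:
p(V) = 3 + V
h(g, K) = 5/3 + K/3 (h(g, K) = -(-1)*(K + 5)/3 = -(-1)*(5 + K)/3 = -(-5 - K)/3 = 5/3 + K/3)
f(h(W(p(6)), -12)) - 1*(-18244) = -61/(5/3 + (1/3)*(-12)) - 1*(-18244) = -61/(5/3 - 4) + 18244 = -61/(-7/3) + 18244 = -61*(-3/7) + 18244 = 183/7 + 18244 = 127891/7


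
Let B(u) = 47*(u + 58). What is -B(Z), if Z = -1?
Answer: -2679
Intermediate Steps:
B(u) = 2726 + 47*u (B(u) = 47*(58 + u) = 2726 + 47*u)
-B(Z) = -(2726 + 47*(-1)) = -(2726 - 47) = -1*2679 = -2679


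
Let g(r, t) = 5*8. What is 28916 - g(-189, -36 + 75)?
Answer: 28876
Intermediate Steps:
g(r, t) = 40
28916 - g(-189, -36 + 75) = 28916 - 1*40 = 28916 - 40 = 28876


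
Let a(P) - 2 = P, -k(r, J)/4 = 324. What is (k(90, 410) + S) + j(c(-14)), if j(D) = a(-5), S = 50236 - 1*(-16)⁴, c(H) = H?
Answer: -16599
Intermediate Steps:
k(r, J) = -1296 (k(r, J) = -4*324 = -1296)
a(P) = 2 + P
S = -15300 (S = 50236 - 1*65536 = 50236 - 65536 = -15300)
j(D) = -3 (j(D) = 2 - 5 = -3)
(k(90, 410) + S) + j(c(-14)) = (-1296 - 15300) - 3 = -16596 - 3 = -16599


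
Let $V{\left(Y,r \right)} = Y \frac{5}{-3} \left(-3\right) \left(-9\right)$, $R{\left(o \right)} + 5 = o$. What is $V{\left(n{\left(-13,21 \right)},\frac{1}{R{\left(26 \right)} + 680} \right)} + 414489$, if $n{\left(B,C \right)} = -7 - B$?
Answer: $414219$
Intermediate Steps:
$R{\left(o \right)} = -5 + o$
$V{\left(Y,r \right)} = - 45 Y$ ($V{\left(Y,r \right)} = Y 5 \left(- \frac{1}{3}\right) \left(-3\right) \left(-9\right) = Y \left(- \frac{5}{3}\right) \left(-3\right) \left(-9\right) = - \frac{5 Y}{3} \left(-3\right) \left(-9\right) = 5 Y \left(-9\right) = - 45 Y$)
$V{\left(n{\left(-13,21 \right)},\frac{1}{R{\left(26 \right)} + 680} \right)} + 414489 = - 45 \left(-7 - -13\right) + 414489 = - 45 \left(-7 + 13\right) + 414489 = \left(-45\right) 6 + 414489 = -270 + 414489 = 414219$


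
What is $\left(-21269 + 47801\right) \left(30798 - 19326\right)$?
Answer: $304375104$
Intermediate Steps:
$\left(-21269 + 47801\right) \left(30798 - 19326\right) = 26532 \cdot 11472 = 304375104$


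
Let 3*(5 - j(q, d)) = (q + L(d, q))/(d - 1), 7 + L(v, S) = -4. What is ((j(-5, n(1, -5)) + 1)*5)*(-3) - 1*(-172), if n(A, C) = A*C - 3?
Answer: 818/9 ≈ 90.889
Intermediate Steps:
L(v, S) = -11 (L(v, S) = -7 - 4 = -11)
n(A, C) = -3 + A*C
j(q, d) = 5 - (-11 + q)/(3*(-1 + d)) (j(q, d) = 5 - (q - 11)/(3*(d - 1)) = 5 - (-11 + q)/(3*(-1 + d)))
((j(-5, n(1, -5)) + 1)*5)*(-3) - 1*(-172) = (((-4 - 1*(-5) + 15*(-3 + 1*(-5)))/(3*(-1 + (-3 + 1*(-5)))) + 1)*5)*(-3) - 1*(-172) = (((-4 + 5 + 15*(-3 - 5))/(3*(-1 + (-3 - 5))) + 1)*5)*(-3) + 172 = (((-4 + 5 + 15*(-8))/(3*(-1 - 8)) + 1)*5)*(-3) + 172 = (((⅓)*(-4 + 5 - 120)/(-9) + 1)*5)*(-3) + 172 = (((⅓)*(-⅑)*(-119) + 1)*5)*(-3) + 172 = ((119/27 + 1)*5)*(-3) + 172 = ((146/27)*5)*(-3) + 172 = (730/27)*(-3) + 172 = -730/9 + 172 = 818/9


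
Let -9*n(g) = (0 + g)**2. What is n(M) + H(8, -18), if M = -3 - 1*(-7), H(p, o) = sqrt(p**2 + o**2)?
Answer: -16/9 + 2*sqrt(97) ≈ 17.920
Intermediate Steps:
H(p, o) = sqrt(o**2 + p**2)
M = 4 (M = -3 + 7 = 4)
n(g) = -g**2/9 (n(g) = -(0 + g)**2/9 = -g**2/9)
n(M) + H(8, -18) = -1/9*4**2 + sqrt((-18)**2 + 8**2) = -1/9*16 + sqrt(324 + 64) = -16/9 + sqrt(388) = -16/9 + 2*sqrt(97)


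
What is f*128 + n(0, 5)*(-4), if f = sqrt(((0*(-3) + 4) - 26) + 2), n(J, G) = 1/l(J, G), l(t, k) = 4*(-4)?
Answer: 1/4 + 256*I*sqrt(5) ≈ 0.25 + 572.43*I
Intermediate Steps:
l(t, k) = -16
n(J, G) = -1/16 (n(J, G) = 1/(-16) = -1/16)
f = 2*I*sqrt(5) (f = sqrt(((0 + 4) - 26) + 2) = sqrt((4 - 26) + 2) = sqrt(-22 + 2) = sqrt(-20) = 2*I*sqrt(5) ≈ 4.4721*I)
f*128 + n(0, 5)*(-4) = (2*I*sqrt(5))*128 - 1/16*(-4) = 256*I*sqrt(5) + 1/4 = 1/4 + 256*I*sqrt(5)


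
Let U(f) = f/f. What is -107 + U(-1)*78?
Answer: -29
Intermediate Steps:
U(f) = 1
-107 + U(-1)*78 = -107 + 1*78 = -107 + 78 = -29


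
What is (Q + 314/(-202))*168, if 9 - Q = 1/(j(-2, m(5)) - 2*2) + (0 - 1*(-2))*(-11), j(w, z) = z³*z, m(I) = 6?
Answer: 161376894/32623 ≈ 4946.7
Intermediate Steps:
j(w, z) = z⁴
Q = 40051/1292 (Q = 9 - (1/(6⁴ - 2*2) + (0 - 1*(-2))*(-11)) = 9 - (1/(1296 - 4) + (0 + 2)*(-11)) = 9 - (1/1292 + 2*(-11)) = 9 - (1/1292 - 22) = 9 - 1*(-28423/1292) = 9 + 28423/1292 = 40051/1292 ≈ 30.999)
(Q + 314/(-202))*168 = (40051/1292 + 314/(-202))*168 = (40051/1292 + 314*(-1/202))*168 = (40051/1292 - 157/101)*168 = (3842307/130492)*168 = 161376894/32623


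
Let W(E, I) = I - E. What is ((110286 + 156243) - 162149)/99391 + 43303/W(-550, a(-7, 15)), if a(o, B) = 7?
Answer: 4362068133/55360787 ≈ 78.793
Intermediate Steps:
((110286 + 156243) - 162149)/99391 + 43303/W(-550, a(-7, 15)) = ((110286 + 156243) - 162149)/99391 + 43303/(7 - 1*(-550)) = (266529 - 162149)*(1/99391) + 43303/(7 + 550) = 104380*(1/99391) + 43303/557 = 104380/99391 + 43303*(1/557) = 104380/99391 + 43303/557 = 4362068133/55360787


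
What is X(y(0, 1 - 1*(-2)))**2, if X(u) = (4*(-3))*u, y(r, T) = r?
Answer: 0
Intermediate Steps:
X(u) = -12*u
X(y(0, 1 - 1*(-2)))**2 = (-12*0)**2 = 0**2 = 0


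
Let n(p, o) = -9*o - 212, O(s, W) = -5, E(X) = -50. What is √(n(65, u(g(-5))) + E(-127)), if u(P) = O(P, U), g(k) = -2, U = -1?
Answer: I*√217 ≈ 14.731*I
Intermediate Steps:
u(P) = -5
n(p, o) = -212 - 9*o
√(n(65, u(g(-5))) + E(-127)) = √((-212 - 9*(-5)) - 50) = √((-212 + 45) - 50) = √(-167 - 50) = √(-217) = I*√217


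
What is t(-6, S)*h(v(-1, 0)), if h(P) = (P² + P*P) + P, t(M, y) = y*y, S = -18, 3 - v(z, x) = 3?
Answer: 0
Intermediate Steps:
v(z, x) = 0 (v(z, x) = 3 - 1*3 = 3 - 3 = 0)
t(M, y) = y²
h(P) = P + 2*P² (h(P) = (P² + P²) + P = 2*P² + P = P + 2*P²)
t(-6, S)*h(v(-1, 0)) = (-18)²*(0*(1 + 2*0)) = 324*(0*(1 + 0)) = 324*(0*1) = 324*0 = 0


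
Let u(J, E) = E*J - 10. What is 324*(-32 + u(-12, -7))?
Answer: 13608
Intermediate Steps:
u(J, E) = -10 + E*J
324*(-32 + u(-12, -7)) = 324*(-32 + (-10 - 7*(-12))) = 324*(-32 + (-10 + 84)) = 324*(-32 + 74) = 324*42 = 13608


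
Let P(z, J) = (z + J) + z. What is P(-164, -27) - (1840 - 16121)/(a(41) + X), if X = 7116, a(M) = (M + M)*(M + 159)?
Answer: -8333899/23516 ≈ -354.39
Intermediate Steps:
a(M) = 2*M*(159 + M) (a(M) = (2*M)*(159 + M) = 2*M*(159 + M))
P(z, J) = J + 2*z (P(z, J) = (J + z) + z = J + 2*z)
P(-164, -27) - (1840 - 16121)/(a(41) + X) = (-27 + 2*(-164)) - (1840 - 16121)/(2*41*(159 + 41) + 7116) = (-27 - 328) - (-14281)/(2*41*200 + 7116) = -355 - (-14281)/(16400 + 7116) = -355 - (-14281)/23516 = -355 - 1*(-14281/23516) = -355 + 14281/23516 = -8333899/23516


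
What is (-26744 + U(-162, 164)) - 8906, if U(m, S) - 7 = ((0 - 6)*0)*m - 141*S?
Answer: -58767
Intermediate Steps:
U(m, S) = 7 - 141*S (U(m, S) = 7 + (((0 - 6)*0)*m - 141*S) = 7 + ((-6*0)*m - 141*S) = 7 + (0*m - 141*S) = 7 + (0 - 141*S) = 7 - 141*S)
(-26744 + U(-162, 164)) - 8906 = (-26744 + (7 - 141*164)) - 8906 = (-26744 + (7 - 23124)) - 8906 = (-26744 - 23117) - 8906 = -49861 - 8906 = -58767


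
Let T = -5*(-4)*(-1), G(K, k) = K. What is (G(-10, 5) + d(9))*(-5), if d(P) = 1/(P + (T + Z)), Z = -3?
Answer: 705/14 ≈ 50.357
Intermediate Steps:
T = -20 (T = 20*(-1) = -20)
d(P) = 1/(-23 + P) (d(P) = 1/(P + (-20 - 3)) = 1/(P - 23) = 1/(-23 + P))
(G(-10, 5) + d(9))*(-5) = (-10 + 1/(-23 + 9))*(-5) = (-10 + 1/(-14))*(-5) = (-10 - 1/14)*(-5) = -141/14*(-5) = 705/14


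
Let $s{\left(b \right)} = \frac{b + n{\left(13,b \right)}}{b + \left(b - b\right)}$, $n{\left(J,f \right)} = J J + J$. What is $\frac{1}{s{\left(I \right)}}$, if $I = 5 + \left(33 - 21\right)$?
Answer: $\frac{17}{199} \approx 0.085427$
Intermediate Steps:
$n{\left(J,f \right)} = J + J^{2}$ ($n{\left(J,f \right)} = J^{2} + J = J + J^{2}$)
$I = 17$ ($I = 5 + 12 = 17$)
$s{\left(b \right)} = \frac{182 + b}{b}$ ($s{\left(b \right)} = \frac{b + 13 \left(1 + 13\right)}{b + \left(b - b\right)} = \frac{b + 13 \cdot 14}{b + 0} = \frac{b + 182}{b} = \frac{182 + b}{b}$)
$\frac{1}{s{\left(I \right)}} = \frac{1}{\frac{1}{17} \left(182 + 17\right)} = \frac{1}{\frac{1}{17} \cdot 199} = \frac{1}{\frac{199}{17}} = \frac{17}{199}$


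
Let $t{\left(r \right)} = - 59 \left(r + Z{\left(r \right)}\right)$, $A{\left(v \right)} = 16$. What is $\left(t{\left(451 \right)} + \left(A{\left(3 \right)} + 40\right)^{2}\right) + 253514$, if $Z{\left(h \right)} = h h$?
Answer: $-11770618$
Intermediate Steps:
$Z{\left(h \right)} = h^{2}$
$t{\left(r \right)} = - 59 r - 59 r^{2}$ ($t{\left(r \right)} = - 59 \left(r + r^{2}\right) = - 59 r - 59 r^{2}$)
$\left(t{\left(451 \right)} + \left(A{\left(3 \right)} + 40\right)^{2}\right) + 253514 = \left(59 \cdot 451 \left(-1 - 451\right) + \left(16 + 40\right)^{2}\right) + 253514 = \left(59 \cdot 451 \left(-1 - 451\right) + 56^{2}\right) + 253514 = \left(59 \cdot 451 \left(-452\right) + 3136\right) + 253514 = \left(-12027268 + 3136\right) + 253514 = -12024132 + 253514 = -11770618$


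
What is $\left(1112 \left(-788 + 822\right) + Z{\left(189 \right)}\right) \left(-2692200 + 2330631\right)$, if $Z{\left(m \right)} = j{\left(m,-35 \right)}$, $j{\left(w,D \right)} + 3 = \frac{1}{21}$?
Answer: $- \frac{95683932838}{7} \approx -1.3669 \cdot 10^{10}$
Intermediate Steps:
$j{\left(w,D \right)} = - \frac{62}{21}$ ($j{\left(w,D \right)} = -3 + \frac{1}{21} = - \frac{62}{21}$)
$Z{\left(m \right)} = - \frac{62}{21}$
$\left(1112 \left(-788 + 822\right) + Z{\left(189 \right)}\right) \left(-2692200 + 2330631\right) = \left(1112 \left(-788 + 822\right) - \frac{62}{21}\right) \left(-2692200 + 2330631\right) = \left(1112 \cdot 34 - \frac{62}{21}\right) \left(-361569\right) = \left(37808 - \frac{62}{21}\right) \left(-361569\right) = \frac{793906}{21} \left(-361569\right) = - \frac{95683932838}{7}$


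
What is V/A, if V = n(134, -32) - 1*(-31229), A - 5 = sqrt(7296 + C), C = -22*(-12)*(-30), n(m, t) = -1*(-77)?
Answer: 14230/59 - 11384*I*sqrt(39)/59 ≈ 241.19 - 1205.0*I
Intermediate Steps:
n(m, t) = 77
C = -7920 (C = 264*(-30) = -7920)
A = 5 + 4*I*sqrt(39) (A = 5 + sqrt(7296 - 7920) = 5 + sqrt(-624) = 5 + 4*I*sqrt(39) ≈ 5.0 + 24.98*I)
V = 31306 (V = 77 - 1*(-31229) = 77 + 31229 = 31306)
V/A = 31306/(5 + 4*I*sqrt(39))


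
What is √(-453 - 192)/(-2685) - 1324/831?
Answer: -1324/831 - I*√645/2685 ≈ -1.5933 - 0.0094588*I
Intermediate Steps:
√(-453 - 192)/(-2685) - 1324/831 = √(-645)*(-1/2685) - 1324*1/831 = (I*√645)*(-1/2685) - 1324/831 = -I*√645/2685 - 1324/831 = -1324/831 - I*√645/2685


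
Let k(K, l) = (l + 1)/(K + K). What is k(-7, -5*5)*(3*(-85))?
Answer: -3060/7 ≈ -437.14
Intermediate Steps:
k(K, l) = (1 + l)/(2*K) (k(K, l) = (1 + l)/((2*K)) = (1 + l)*(1/(2*K)) = (1 + l)/(2*K))
k(-7, -5*5)*(3*(-85)) = ((½)*(1 - 5*5)/(-7))*(3*(-85)) = ((½)*(-⅐)*(1 - 25))*(-255) = ((½)*(-⅐)*(-24))*(-255) = (12/7)*(-255) = -3060/7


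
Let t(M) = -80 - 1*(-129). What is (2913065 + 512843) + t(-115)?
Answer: 3425957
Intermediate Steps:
t(M) = 49 (t(M) = -80 + 129 = 49)
(2913065 + 512843) + t(-115) = (2913065 + 512843) + 49 = 3425908 + 49 = 3425957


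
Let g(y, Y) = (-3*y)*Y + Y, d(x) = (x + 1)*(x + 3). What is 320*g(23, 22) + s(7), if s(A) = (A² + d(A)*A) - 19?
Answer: -478130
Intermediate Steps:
d(x) = (1 + x)*(3 + x)
g(y, Y) = Y - 3*Y*y (g(y, Y) = -3*Y*y + Y = Y - 3*Y*y)
s(A) = -19 + A² + A*(3 + A² + 4*A) (s(A) = (A² + (3 + A² + 4*A)*A) - 19 = (A² + A*(3 + A² + 4*A)) - 19 = -19 + A² + A*(3 + A² + 4*A))
320*g(23, 22) + s(7) = 320*(22*(1 - 3*23)) + (-19 + 7³ + 3*7 + 5*7²) = 320*(22*(1 - 69)) + (-19 + 343 + 21 + 5*49) = 320*(22*(-68)) + (-19 + 343 + 21 + 245) = 320*(-1496) + 590 = -478720 + 590 = -478130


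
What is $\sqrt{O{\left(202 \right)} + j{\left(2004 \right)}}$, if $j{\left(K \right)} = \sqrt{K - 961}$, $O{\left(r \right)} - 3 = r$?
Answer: $\sqrt{205 + \sqrt{1043}} \approx 15.404$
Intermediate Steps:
$O{\left(r \right)} = 3 + r$
$j{\left(K \right)} = \sqrt{-961 + K}$
$\sqrt{O{\left(202 \right)} + j{\left(2004 \right)}} = \sqrt{\left(3 + 202\right) + \sqrt{-961 + 2004}} = \sqrt{205 + \sqrt{1043}}$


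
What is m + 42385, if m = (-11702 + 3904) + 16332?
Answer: 50919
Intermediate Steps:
m = 8534 (m = -7798 + 16332 = 8534)
m + 42385 = 8534 + 42385 = 50919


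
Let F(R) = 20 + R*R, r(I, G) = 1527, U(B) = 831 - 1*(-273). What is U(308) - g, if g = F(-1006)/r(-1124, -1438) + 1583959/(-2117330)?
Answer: 476324675851/1077720970 ≈ 441.97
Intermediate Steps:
U(B) = 1104 (U(B) = 831 + 273 = 1104)
F(R) = 20 + R²
g = 713479275029/1077720970 (g = (20 + (-1006)²)/1527 + 1583959/(-2117330) = (20 + 1012036)*(1/1527) + 1583959*(-1/2117330) = 1012056*(1/1527) - 1583959/2117330 = 337352/509 - 1583959/2117330 = 713479275029/1077720970 ≈ 662.03)
U(308) - g = 1104 - 1*713479275029/1077720970 = 1104 - 713479275029/1077720970 = 476324675851/1077720970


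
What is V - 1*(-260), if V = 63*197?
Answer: 12671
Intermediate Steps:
V = 12411
V - 1*(-260) = 12411 - 1*(-260) = 12411 + 260 = 12671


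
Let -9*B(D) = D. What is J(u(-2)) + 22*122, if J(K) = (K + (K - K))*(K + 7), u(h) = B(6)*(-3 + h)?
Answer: 24466/9 ≈ 2718.4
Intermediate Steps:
B(D) = -D/9
u(h) = 2 - 2*h/3 (u(h) = (-⅑*6)*(-3 + h) = -2*(-3 + h)/3 = 2 - 2*h/3)
J(K) = K*(7 + K) (J(K) = (K + 0)*(7 + K) = K*(7 + K))
J(u(-2)) + 22*122 = (2 - ⅔*(-2))*(7 + (2 - ⅔*(-2))) + 22*122 = (2 + 4/3)*(7 + (2 + 4/3)) + 2684 = 10*(7 + 10/3)/3 + 2684 = (10/3)*(31/3) + 2684 = 310/9 + 2684 = 24466/9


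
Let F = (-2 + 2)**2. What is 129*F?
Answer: 0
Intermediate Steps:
F = 0 (F = 0**2 = 0)
129*F = 129*0 = 0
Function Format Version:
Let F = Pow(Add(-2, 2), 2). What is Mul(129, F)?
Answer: 0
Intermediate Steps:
F = 0 (F = Pow(0, 2) = 0)
Mul(129, F) = Mul(129, 0) = 0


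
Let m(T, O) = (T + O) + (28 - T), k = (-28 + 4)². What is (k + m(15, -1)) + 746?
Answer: 1349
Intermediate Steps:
k = 576 (k = (-24)² = 576)
m(T, O) = 28 + O (m(T, O) = (O + T) + (28 - T) = 28 + O)
(k + m(15, -1)) + 746 = (576 + (28 - 1)) + 746 = (576 + 27) + 746 = 603 + 746 = 1349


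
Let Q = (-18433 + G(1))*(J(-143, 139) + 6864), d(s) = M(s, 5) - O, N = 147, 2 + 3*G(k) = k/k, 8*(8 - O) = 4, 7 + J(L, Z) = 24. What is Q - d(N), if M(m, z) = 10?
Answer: -761038615/6 ≈ -1.2684e+8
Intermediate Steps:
J(L, Z) = 17 (J(L, Z) = -7 + 24 = 17)
O = 15/2 (O = 8 - ⅛*4 = 8 - ½ = 15/2 ≈ 7.5000)
G(k) = -⅓ (G(k) = -⅔ + (k/k)/3 = -⅔ + (⅓)*1 = -⅔ + ⅓ = -⅓)
d(s) = 5/2 (d(s) = 10 - 1*15/2 = 10 - 15/2 = 5/2)
Q = -380519300/3 (Q = (-18433 - ⅓)*(17 + 6864) = -55300/3*6881 = -380519300/3 ≈ -1.2684e+8)
Q - d(N) = -380519300/3 - 1*5/2 = -380519300/3 - 5/2 = -761038615/6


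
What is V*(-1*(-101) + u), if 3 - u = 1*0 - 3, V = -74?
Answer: -7918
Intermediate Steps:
u = 6 (u = 3 - (1*0 - 3) = 3 - (0 - 3) = 3 - 1*(-3) = 3 + 3 = 6)
V*(-1*(-101) + u) = -74*(-1*(-101) + 6) = -74*(101 + 6) = -74*107 = -7918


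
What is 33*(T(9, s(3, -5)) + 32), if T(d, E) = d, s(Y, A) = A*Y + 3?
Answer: 1353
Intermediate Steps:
s(Y, A) = 3 + A*Y
33*(T(9, s(3, -5)) + 32) = 33*(9 + 32) = 33*41 = 1353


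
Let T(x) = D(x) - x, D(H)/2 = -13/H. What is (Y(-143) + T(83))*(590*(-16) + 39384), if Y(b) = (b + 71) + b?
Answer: -741413440/83 ≈ -8.9327e+6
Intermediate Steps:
D(H) = -26/H (D(H) = 2*(-13/H) = -26/H)
Y(b) = 71 + 2*b (Y(b) = (71 + b) + b = 71 + 2*b)
T(x) = -x - 26/x (T(x) = -26/x - x = -x - 26/x)
(Y(-143) + T(83))*(590*(-16) + 39384) = ((71 + 2*(-143)) + (-1*83 - 26/83))*(590*(-16) + 39384) = ((71 - 286) + (-83 - 26*1/83))*(-9440 + 39384) = (-215 + (-83 - 26/83))*29944 = (-215 - 6915/83)*29944 = -24760/83*29944 = -741413440/83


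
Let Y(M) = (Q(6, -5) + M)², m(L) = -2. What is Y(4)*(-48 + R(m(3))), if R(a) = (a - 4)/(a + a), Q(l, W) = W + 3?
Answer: -186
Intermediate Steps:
Q(l, W) = 3 + W
Y(M) = (-2 + M)² (Y(M) = ((3 - 5) + M)² = (-2 + M)²)
R(a) = (-4 + a)/(2*a) (R(a) = (-4 + a)/((2*a)) = (-4 + a)*(1/(2*a)) = (-4 + a)/(2*a))
Y(4)*(-48 + R(m(3))) = (-2 + 4)²*(-48 + (½)*(-4 - 2)/(-2)) = 2²*(-48 + (½)*(-½)*(-6)) = 4*(-48 + 3/2) = 4*(-93/2) = -186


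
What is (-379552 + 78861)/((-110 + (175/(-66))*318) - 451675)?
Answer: 3307601/4978910 ≈ 0.66432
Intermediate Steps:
(-379552 + 78861)/((-110 + (175/(-66))*318) - 451675) = -300691/((-110 + (175*(-1/66))*318) - 451675) = -300691/((-110 - 175/66*318) - 451675) = -300691/((-110 - 9275/11) - 451675) = -300691/(-10485/11 - 451675) = -300691/(-4978910/11) = -300691*(-11/4978910) = 3307601/4978910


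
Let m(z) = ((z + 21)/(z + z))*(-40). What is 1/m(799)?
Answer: -799/16400 ≈ -0.048720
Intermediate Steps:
m(z) = -20*(21 + z)/z (m(z) = ((21 + z)/((2*z)))*(-40) = ((21 + z)*(1/(2*z)))*(-40) = ((21 + z)/(2*z))*(-40) = -20*(21 + z)/z)
1/m(799) = 1/(-20 - 420/799) = 1/(-16400/799) = -799/16400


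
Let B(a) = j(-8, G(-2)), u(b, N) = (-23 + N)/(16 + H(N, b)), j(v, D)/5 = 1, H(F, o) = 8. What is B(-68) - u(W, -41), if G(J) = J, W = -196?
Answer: 23/3 ≈ 7.6667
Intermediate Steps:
j(v, D) = 5 (j(v, D) = 5*1 = 5)
u(b, N) = -23/24 + N/24 (u(b, N) = (-23 + N)/(16 + 8) = (-23 + N)/24 = (-23 + N)*(1/24) = -23/24 + N/24)
B(a) = 5
B(-68) - u(W, -41) = 5 - (-23/24 + (1/24)*(-41)) = 5 - (-23/24 - 41/24) = 5 - 1*(-8/3) = 5 + 8/3 = 23/3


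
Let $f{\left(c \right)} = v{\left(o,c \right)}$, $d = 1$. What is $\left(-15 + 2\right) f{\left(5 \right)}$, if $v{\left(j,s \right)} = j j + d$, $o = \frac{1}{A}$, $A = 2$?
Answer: $- \frac{65}{4} \approx -16.25$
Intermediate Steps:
$o = \frac{1}{2} \approx 0.5$
$v{\left(j,s \right)} = 1 + j^{2}$ ($v{\left(j,s \right)} = j j + 1 = j^{2} + 1 = 1 + j^{2}$)
$f{\left(c \right)} = \frac{5}{4}$ ($f{\left(c \right)} = 1 + \left(\frac{1}{2}\right)^{2} = 1 + \frac{1}{4} = \frac{5}{4}$)
$\left(-15 + 2\right) f{\left(5 \right)} = \left(-15 + 2\right) \frac{5}{4} = \left(-13\right) \frac{5}{4} = - \frac{65}{4}$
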